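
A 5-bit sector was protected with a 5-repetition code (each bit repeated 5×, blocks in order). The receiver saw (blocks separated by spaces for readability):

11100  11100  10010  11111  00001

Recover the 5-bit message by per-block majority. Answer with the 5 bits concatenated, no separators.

11010

Block 1 (11100): 3 ones → 1
Block 2 (11100): 3 ones → 1
Block 3 (10010): 2 ones → 0
Block 4 (11111): 5 ones → 1
Block 5 (00001): 1 one → 0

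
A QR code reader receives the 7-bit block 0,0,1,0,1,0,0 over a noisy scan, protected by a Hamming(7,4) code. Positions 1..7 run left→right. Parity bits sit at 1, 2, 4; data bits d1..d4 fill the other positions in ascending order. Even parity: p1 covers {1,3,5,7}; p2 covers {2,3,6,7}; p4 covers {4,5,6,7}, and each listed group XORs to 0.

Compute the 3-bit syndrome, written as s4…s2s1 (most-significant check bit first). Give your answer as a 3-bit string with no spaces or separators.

s1 (pos 1,3,5,7): 0⊕1⊕1⊕0 = 0
s2 (pos 2,3,6,7): 0⊕1⊕0⊕0 = 1
s4 (pos 4,5,6,7): 0⊕1⊕0⊕0 = 1
Syndrome s4…s1 = 110 → error at position 6.

110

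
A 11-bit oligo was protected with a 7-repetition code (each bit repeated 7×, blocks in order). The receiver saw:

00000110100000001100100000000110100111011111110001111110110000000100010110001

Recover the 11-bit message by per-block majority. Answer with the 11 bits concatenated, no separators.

00000111000

Block 1 (0000011): 2 ones → 0
Block 2 (0100000): 1 one → 0
Block 3 (0011001): 3 ones → 0
Block 4 (0000000): 0 ones → 0
Block 5 (0110100): 3 ones → 0
Block 6 (1110111): 6 ones → 1
Block 7 (1111000): 4 ones → 1
Block 8 (1111110): 6 ones → 1
Block 9 (1100000): 2 ones → 0
Block 10 (0010001): 2 ones → 0
Block 11 (0110001): 3 ones → 0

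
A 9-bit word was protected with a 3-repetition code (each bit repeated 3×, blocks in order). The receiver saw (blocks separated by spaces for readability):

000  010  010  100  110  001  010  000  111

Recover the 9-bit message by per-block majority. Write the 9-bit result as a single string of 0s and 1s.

000010001

Block 1 (000): 0 ones → 0
Block 2 (010): 1 one → 0
Block 3 (010): 1 one → 0
Block 4 (100): 1 one → 0
Block 5 (110): 2 ones → 1
Block 6 (001): 1 one → 0
Block 7 (010): 1 one → 0
Block 8 (000): 0 ones → 0
Block 9 (111): 3 ones → 1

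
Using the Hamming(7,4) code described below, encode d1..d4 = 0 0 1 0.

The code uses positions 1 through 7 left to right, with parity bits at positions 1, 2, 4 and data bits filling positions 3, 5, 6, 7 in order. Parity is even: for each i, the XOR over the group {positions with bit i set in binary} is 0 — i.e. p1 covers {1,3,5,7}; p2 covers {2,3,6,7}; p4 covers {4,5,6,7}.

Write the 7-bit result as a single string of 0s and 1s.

Place data at non-parity positions: p1 p2 0 p4 0 1 0
p1 (pos 1,3,5,7): XOR of data positions = 0⊕0⊕0 = 0
p2 (pos 2,3,6,7): XOR of data positions = 0⊕1⊕0 = 1
p4 (pos 4,5,6,7): XOR of data positions = 0⊕1⊕0 = 1
Codeword: 0101010

0101010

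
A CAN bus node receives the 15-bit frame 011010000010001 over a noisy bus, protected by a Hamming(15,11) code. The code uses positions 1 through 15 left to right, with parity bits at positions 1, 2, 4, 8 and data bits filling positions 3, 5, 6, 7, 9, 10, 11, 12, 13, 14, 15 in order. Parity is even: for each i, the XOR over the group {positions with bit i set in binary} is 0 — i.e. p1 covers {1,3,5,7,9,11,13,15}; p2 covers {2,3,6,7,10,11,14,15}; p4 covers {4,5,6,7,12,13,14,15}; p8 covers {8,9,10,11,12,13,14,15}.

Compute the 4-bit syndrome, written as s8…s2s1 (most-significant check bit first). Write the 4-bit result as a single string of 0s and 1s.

s1 (pos 1,3,5,7,9,11,13,15): 0⊕1⊕1⊕0⊕0⊕1⊕0⊕1 = 0
s2 (pos 2,3,6,7,10,11,14,15): 1⊕1⊕0⊕0⊕0⊕1⊕0⊕1 = 0
s4 (pos 4,5,6,7,12,13,14,15): 0⊕1⊕0⊕0⊕0⊕0⊕0⊕1 = 0
s8 (pos 8,9,10,11,12,13,14,15): 0⊕0⊕0⊕1⊕0⊕0⊕0⊕1 = 0
Syndrome s8…s1 = 0000 → no error.

0000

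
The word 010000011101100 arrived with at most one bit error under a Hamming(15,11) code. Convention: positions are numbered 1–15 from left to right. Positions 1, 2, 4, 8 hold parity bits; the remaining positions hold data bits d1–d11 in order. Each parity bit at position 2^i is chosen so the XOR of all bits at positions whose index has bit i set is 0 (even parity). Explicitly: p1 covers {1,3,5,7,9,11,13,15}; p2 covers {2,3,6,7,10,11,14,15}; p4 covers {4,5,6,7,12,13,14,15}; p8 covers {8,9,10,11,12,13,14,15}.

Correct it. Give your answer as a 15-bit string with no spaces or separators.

s1 (pos 1,3,5,7,9,11,13,15): 0⊕0⊕0⊕0⊕1⊕0⊕1⊕0 = 0
s2 (pos 2,3,6,7,10,11,14,15): 1⊕0⊕0⊕0⊕1⊕0⊕0⊕0 = 0
s4 (pos 4,5,6,7,12,13,14,15): 0⊕0⊕0⊕0⊕1⊕1⊕0⊕0 = 0
s8 (pos 8,9,10,11,12,13,14,15): 1⊕1⊕1⊕0⊕1⊕1⊕0⊕0 = 1
Syndrome s8…s1 = 1000 → error at position 8.
Flip position 8: 010000011101100 → 010000001101100

010000001101100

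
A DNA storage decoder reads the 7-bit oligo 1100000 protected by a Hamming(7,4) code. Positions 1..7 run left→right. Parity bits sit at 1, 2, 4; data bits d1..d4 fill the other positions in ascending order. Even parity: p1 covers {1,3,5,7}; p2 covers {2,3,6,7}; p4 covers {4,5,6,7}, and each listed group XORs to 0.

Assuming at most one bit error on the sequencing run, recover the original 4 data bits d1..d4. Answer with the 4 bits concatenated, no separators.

1000

s1 (pos 1,3,5,7): 1⊕0⊕0⊕0 = 1
s2 (pos 2,3,6,7): 1⊕0⊕0⊕0 = 1
s4 (pos 4,5,6,7): 0⊕0⊕0⊕0 = 0
Syndrome s4…s1 = 011 → error at position 3.
Flip position 3: 1100000 → 1110000
Read data bits from positions 3,5,6,7: 1000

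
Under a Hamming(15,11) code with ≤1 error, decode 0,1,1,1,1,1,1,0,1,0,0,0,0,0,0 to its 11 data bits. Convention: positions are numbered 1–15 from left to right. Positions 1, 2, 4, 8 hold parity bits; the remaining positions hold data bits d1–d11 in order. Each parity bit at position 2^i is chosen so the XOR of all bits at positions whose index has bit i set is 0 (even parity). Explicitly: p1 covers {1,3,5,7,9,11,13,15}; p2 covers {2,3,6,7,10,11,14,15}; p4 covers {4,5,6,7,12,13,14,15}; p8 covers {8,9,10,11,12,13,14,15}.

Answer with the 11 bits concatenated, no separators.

11111000000

s1 (pos 1,3,5,7,9,11,13,15): 0⊕1⊕1⊕1⊕1⊕0⊕0⊕0 = 0
s2 (pos 2,3,6,7,10,11,14,15): 1⊕1⊕1⊕1⊕0⊕0⊕0⊕0 = 0
s4 (pos 4,5,6,7,12,13,14,15): 1⊕1⊕1⊕1⊕0⊕0⊕0⊕0 = 0
s8 (pos 8,9,10,11,12,13,14,15): 0⊕1⊕0⊕0⊕0⊕0⊕0⊕0 = 1
Syndrome s8…s1 = 1000 → error at position 8.
Flip position 8: 011111101000000 → 011111111000000
Read data bits from positions 3,5,6,7,9,10,11,12,13,14,15: 11111000000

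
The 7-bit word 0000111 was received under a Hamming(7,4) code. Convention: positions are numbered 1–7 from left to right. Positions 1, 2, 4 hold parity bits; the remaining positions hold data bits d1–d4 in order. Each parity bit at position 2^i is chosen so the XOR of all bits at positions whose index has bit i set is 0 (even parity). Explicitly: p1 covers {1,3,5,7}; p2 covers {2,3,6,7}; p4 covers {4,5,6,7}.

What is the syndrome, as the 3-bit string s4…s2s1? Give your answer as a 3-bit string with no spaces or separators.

100

s1 (pos 1,3,5,7): 0⊕0⊕1⊕1 = 0
s2 (pos 2,3,6,7): 0⊕0⊕1⊕1 = 0
s4 (pos 4,5,6,7): 0⊕1⊕1⊕1 = 1
Syndrome s4…s1 = 100 → error at position 4.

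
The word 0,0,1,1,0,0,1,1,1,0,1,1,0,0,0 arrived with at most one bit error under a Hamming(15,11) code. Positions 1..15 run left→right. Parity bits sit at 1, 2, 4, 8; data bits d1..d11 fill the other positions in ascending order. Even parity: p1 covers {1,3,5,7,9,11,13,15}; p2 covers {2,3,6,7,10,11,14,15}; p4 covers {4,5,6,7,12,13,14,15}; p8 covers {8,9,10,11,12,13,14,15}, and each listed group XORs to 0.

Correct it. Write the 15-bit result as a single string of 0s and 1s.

s1 (pos 1,3,5,7,9,11,13,15): 0⊕1⊕0⊕1⊕1⊕1⊕0⊕0 = 0
s2 (pos 2,3,6,7,10,11,14,15): 0⊕1⊕0⊕1⊕0⊕1⊕0⊕0 = 1
s4 (pos 4,5,6,7,12,13,14,15): 1⊕0⊕0⊕1⊕1⊕0⊕0⊕0 = 1
s8 (pos 8,9,10,11,12,13,14,15): 1⊕1⊕0⊕1⊕1⊕0⊕0⊕0 = 0
Syndrome s8…s1 = 0110 → error at position 6.
Flip position 6: 001100111011000 → 001101111011000

001101111011000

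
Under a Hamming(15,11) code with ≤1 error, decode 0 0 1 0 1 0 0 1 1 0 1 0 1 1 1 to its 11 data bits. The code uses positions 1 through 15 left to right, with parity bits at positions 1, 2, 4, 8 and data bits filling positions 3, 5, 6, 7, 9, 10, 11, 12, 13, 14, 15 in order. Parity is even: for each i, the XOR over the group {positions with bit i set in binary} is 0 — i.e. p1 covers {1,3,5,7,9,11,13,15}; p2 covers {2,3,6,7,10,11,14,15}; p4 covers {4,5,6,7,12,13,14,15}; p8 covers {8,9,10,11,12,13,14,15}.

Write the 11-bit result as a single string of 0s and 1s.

11001010111

s1 (pos 1,3,5,7,9,11,13,15): 0⊕1⊕1⊕0⊕1⊕1⊕1⊕1 = 0
s2 (pos 2,3,6,7,10,11,14,15): 0⊕1⊕0⊕0⊕0⊕1⊕1⊕1 = 0
s4 (pos 4,5,6,7,12,13,14,15): 0⊕1⊕0⊕0⊕0⊕1⊕1⊕1 = 0
s8 (pos 8,9,10,11,12,13,14,15): 1⊕1⊕0⊕1⊕0⊕1⊕1⊕1 = 0
Syndrome s8…s1 = 0000 → no error.
Read data bits from positions 3,5,6,7,9,10,11,12,13,14,15: 11001010111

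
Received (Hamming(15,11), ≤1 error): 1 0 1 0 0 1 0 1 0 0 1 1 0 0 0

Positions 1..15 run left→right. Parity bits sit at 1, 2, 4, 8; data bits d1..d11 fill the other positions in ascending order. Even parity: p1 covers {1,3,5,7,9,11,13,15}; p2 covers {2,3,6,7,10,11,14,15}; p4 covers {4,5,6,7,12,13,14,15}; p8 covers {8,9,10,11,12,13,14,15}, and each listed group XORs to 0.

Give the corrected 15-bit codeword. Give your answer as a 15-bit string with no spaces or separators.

s1 (pos 1,3,5,7,9,11,13,15): 1⊕1⊕0⊕0⊕0⊕1⊕0⊕0 = 1
s2 (pos 2,3,6,7,10,11,14,15): 0⊕1⊕1⊕0⊕0⊕1⊕0⊕0 = 1
s4 (pos 4,5,6,7,12,13,14,15): 0⊕0⊕1⊕0⊕1⊕0⊕0⊕0 = 0
s8 (pos 8,9,10,11,12,13,14,15): 1⊕0⊕0⊕1⊕1⊕0⊕0⊕0 = 1
Syndrome s8…s1 = 1011 → error at position 11.
Flip position 11: 101001010011000 → 101001010001000

101001010001000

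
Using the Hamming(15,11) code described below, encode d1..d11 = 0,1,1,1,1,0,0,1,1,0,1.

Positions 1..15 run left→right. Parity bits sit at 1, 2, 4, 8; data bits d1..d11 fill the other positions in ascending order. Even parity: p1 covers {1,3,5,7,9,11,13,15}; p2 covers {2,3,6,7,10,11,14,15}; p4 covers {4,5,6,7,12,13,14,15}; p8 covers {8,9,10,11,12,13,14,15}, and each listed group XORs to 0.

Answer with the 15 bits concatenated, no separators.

110011101001101

Place data at non-parity positions: p1 p2 0 p4 1 1 1 p8 1 0 0 1 1 0 1
p1 (pos 1,3,5,7,9,11,13,15): XOR of data positions = 0⊕1⊕1⊕1⊕0⊕1⊕1 = 1
p2 (pos 2,3,6,7,10,11,14,15): XOR of data positions = 0⊕1⊕1⊕0⊕0⊕0⊕1 = 1
p4 (pos 4,5,6,7,12,13,14,15): XOR of data positions = 1⊕1⊕1⊕1⊕1⊕0⊕1 = 0
p8 (pos 8,9,10,11,12,13,14,15): XOR of data positions = 1⊕0⊕0⊕1⊕1⊕0⊕1 = 0
Codeword: 110011101001101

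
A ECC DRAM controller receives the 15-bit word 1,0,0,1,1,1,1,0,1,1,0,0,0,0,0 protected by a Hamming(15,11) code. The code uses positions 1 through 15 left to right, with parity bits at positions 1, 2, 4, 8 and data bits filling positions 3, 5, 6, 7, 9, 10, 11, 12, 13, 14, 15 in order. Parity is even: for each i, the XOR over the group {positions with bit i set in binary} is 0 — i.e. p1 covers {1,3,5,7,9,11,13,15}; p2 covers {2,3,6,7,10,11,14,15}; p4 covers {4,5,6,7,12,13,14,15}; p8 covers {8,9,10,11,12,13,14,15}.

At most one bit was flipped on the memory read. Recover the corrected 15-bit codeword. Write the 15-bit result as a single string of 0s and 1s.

110111101100000

s1 (pos 1,3,5,7,9,11,13,15): 1⊕0⊕1⊕1⊕1⊕0⊕0⊕0 = 0
s2 (pos 2,3,6,7,10,11,14,15): 0⊕0⊕1⊕1⊕1⊕0⊕0⊕0 = 1
s4 (pos 4,5,6,7,12,13,14,15): 1⊕1⊕1⊕1⊕0⊕0⊕0⊕0 = 0
s8 (pos 8,9,10,11,12,13,14,15): 0⊕1⊕1⊕0⊕0⊕0⊕0⊕0 = 0
Syndrome s8…s1 = 0010 → error at position 2.
Flip position 2: 100111101100000 → 110111101100000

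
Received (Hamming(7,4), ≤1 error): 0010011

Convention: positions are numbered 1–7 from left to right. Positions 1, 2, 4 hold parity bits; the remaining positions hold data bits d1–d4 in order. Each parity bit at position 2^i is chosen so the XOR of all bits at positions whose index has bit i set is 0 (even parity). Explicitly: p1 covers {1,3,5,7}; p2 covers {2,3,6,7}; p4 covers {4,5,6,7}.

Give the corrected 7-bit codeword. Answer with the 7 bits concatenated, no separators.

s1 (pos 1,3,5,7): 0⊕1⊕0⊕1 = 0
s2 (pos 2,3,6,7): 0⊕1⊕1⊕1 = 1
s4 (pos 4,5,6,7): 0⊕0⊕1⊕1 = 0
Syndrome s4…s1 = 010 → error at position 2.
Flip position 2: 0010011 → 0110011

0110011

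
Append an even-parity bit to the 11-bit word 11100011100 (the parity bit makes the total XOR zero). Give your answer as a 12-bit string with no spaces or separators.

111000111000

XOR of the 11 data bits: 1⊕1⊕1⊕0⊕0⊕0⊕1⊕1⊕1⊕0⊕0 = 0
Parity bit = 0 (so all 12 bits XOR to 0).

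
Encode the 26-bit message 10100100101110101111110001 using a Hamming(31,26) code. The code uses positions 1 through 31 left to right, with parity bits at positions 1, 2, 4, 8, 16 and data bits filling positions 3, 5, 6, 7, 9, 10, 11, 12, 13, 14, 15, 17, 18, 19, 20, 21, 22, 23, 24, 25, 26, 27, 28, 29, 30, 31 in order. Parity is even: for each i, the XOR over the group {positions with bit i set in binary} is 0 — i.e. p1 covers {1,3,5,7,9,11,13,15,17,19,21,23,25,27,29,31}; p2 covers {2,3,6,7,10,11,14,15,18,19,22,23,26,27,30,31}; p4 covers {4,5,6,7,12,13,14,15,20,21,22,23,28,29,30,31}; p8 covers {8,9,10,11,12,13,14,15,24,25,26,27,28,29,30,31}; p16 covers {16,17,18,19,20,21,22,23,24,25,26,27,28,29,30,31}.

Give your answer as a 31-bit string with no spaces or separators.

0011010001001010110101111110001

Place data at non-parity positions: p1 p2 1 p4 0 1 0 p8 0 1 0 0 1 0 1 p16 1 1 0 1 0 1 1 1 1 1 1 0 0 0 1
p1 (pos 1,3,5,7,9,11,13,15,17,19,21,23,25,27,29,31): XOR of data positions = 1⊕0⊕0⊕0⊕0⊕1⊕1⊕1⊕0⊕0⊕1⊕1⊕1⊕0⊕1 = 0
p2 (pos 2,3,6,7,10,11,14,15,18,19,22,23,26,27,30,31): XOR of data positions = 1⊕1⊕0⊕1⊕0⊕0⊕1⊕1⊕0⊕1⊕1⊕1⊕1⊕0⊕1 = 0
p4 (pos 4,5,6,7,12,13,14,15,20,21,22,23,28,29,30,31): XOR of data positions = 0⊕1⊕0⊕0⊕1⊕0⊕1⊕1⊕0⊕1⊕1⊕0⊕0⊕0⊕1 = 1
p8 (pos 8,9,10,11,12,13,14,15,24,25,26,27,28,29,30,31): XOR of data positions = 0⊕1⊕0⊕0⊕1⊕0⊕1⊕1⊕1⊕1⊕1⊕0⊕0⊕0⊕1 = 0
p16 (pos 16,17,18,19,20,21,22,23,24,25,26,27,28,29,30,31): XOR of data positions = 1⊕1⊕0⊕1⊕0⊕1⊕1⊕1⊕1⊕1⊕1⊕0⊕0⊕0⊕1 = 0
Codeword: 0011010001001010110101111110001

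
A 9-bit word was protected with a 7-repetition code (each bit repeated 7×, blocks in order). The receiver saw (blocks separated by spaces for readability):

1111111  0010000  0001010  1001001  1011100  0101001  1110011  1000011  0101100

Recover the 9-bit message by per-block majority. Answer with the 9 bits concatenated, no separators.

Block 1 (1111111): 7 ones → 1
Block 2 (0010000): 1 one → 0
Block 3 (0001010): 2 ones → 0
Block 4 (1001001): 3 ones → 0
Block 5 (1011100): 4 ones → 1
Block 6 (0101001): 3 ones → 0
Block 7 (1110011): 5 ones → 1
Block 8 (1000011): 3 ones → 0
Block 9 (0101100): 3 ones → 0

100010100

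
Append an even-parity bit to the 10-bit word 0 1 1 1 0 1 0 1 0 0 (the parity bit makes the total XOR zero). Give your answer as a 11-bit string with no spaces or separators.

XOR of the 10 data bits: 0⊕1⊕1⊕1⊕0⊕1⊕0⊕1⊕0⊕0 = 1
Parity bit = 1 (so all 11 bits XOR to 0).

01110101001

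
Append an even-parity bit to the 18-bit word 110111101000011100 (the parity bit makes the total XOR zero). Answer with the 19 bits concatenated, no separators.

1101111010000111000

XOR of the 18 data bits: 1⊕1⊕0⊕1⊕1⊕1⊕1⊕0⊕1⊕0⊕0⊕0⊕0⊕1⊕1⊕1⊕0⊕0 = 0
Parity bit = 0 (so all 19 bits XOR to 0).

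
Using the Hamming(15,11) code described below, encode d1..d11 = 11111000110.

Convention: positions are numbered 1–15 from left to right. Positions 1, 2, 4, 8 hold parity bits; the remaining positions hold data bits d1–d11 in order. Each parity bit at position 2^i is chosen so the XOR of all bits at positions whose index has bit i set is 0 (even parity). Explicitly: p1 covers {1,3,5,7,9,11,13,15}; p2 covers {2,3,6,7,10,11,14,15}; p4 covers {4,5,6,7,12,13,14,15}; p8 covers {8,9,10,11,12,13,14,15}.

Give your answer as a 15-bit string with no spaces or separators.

101111111000110

Place data at non-parity positions: p1 p2 1 p4 1 1 1 p8 1 0 0 0 1 1 0
p1 (pos 1,3,5,7,9,11,13,15): XOR of data positions = 1⊕1⊕1⊕1⊕0⊕1⊕0 = 1
p2 (pos 2,3,6,7,10,11,14,15): XOR of data positions = 1⊕1⊕1⊕0⊕0⊕1⊕0 = 0
p4 (pos 4,5,6,7,12,13,14,15): XOR of data positions = 1⊕1⊕1⊕0⊕1⊕1⊕0 = 1
p8 (pos 8,9,10,11,12,13,14,15): XOR of data positions = 1⊕0⊕0⊕0⊕1⊕1⊕0 = 1
Codeword: 101111111000110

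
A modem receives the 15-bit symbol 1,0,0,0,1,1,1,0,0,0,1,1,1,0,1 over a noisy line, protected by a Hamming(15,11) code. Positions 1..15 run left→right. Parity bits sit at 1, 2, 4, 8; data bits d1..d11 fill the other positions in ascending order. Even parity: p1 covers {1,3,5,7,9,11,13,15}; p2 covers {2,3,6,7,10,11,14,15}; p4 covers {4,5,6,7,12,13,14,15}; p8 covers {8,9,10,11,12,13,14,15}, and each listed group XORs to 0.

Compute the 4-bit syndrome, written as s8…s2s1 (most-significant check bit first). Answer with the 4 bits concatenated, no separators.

s1 (pos 1,3,5,7,9,11,13,15): 1⊕0⊕1⊕1⊕0⊕1⊕1⊕1 = 0
s2 (pos 2,3,6,7,10,11,14,15): 0⊕0⊕1⊕1⊕0⊕1⊕0⊕1 = 0
s4 (pos 4,5,6,7,12,13,14,15): 0⊕1⊕1⊕1⊕1⊕1⊕0⊕1 = 0
s8 (pos 8,9,10,11,12,13,14,15): 0⊕0⊕0⊕1⊕1⊕1⊕0⊕1 = 0
Syndrome s8…s1 = 0000 → no error.

0000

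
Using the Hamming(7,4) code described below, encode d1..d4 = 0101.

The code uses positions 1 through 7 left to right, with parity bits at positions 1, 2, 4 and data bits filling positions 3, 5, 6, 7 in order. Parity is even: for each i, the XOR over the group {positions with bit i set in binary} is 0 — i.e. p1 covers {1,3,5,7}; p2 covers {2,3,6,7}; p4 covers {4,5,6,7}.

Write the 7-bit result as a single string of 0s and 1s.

0100101

Place data at non-parity positions: p1 p2 0 p4 1 0 1
p1 (pos 1,3,5,7): XOR of data positions = 0⊕1⊕1 = 0
p2 (pos 2,3,6,7): XOR of data positions = 0⊕0⊕1 = 1
p4 (pos 4,5,6,7): XOR of data positions = 1⊕0⊕1 = 0
Codeword: 0100101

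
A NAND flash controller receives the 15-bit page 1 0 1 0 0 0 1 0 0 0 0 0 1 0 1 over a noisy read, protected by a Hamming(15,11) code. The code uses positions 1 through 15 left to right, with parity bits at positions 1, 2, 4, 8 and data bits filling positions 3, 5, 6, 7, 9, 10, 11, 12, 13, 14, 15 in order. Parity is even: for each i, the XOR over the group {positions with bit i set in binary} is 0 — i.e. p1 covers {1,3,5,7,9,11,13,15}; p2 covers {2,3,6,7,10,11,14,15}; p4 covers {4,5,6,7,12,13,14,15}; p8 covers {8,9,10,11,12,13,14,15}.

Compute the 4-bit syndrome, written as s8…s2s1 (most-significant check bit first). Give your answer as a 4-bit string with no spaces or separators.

s1 (pos 1,3,5,7,9,11,13,15): 1⊕1⊕0⊕1⊕0⊕0⊕1⊕1 = 1
s2 (pos 2,3,6,7,10,11,14,15): 0⊕1⊕0⊕1⊕0⊕0⊕0⊕1 = 1
s4 (pos 4,5,6,7,12,13,14,15): 0⊕0⊕0⊕1⊕0⊕1⊕0⊕1 = 1
s8 (pos 8,9,10,11,12,13,14,15): 0⊕0⊕0⊕0⊕0⊕1⊕0⊕1 = 0
Syndrome s8…s1 = 0111 → error at position 7.

0111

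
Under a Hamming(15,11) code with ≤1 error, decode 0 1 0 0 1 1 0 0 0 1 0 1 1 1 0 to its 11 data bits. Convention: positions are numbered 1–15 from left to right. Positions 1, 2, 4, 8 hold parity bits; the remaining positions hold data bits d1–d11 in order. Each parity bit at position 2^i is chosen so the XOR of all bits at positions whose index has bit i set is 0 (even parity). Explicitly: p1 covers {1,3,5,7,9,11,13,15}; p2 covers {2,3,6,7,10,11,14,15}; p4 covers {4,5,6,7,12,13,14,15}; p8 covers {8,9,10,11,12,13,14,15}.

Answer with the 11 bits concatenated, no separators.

01100101110

s1 (pos 1,3,5,7,9,11,13,15): 0⊕0⊕1⊕0⊕0⊕0⊕1⊕0 = 0
s2 (pos 2,3,6,7,10,11,14,15): 1⊕0⊕1⊕0⊕1⊕0⊕1⊕0 = 0
s4 (pos 4,5,6,7,12,13,14,15): 0⊕1⊕1⊕0⊕1⊕1⊕1⊕0 = 1
s8 (pos 8,9,10,11,12,13,14,15): 0⊕0⊕1⊕0⊕1⊕1⊕1⊕0 = 0
Syndrome s8…s1 = 0100 → error at position 4.
Flip position 4: 010011000101110 → 010111000101110
Read data bits from positions 3,5,6,7,9,10,11,12,13,14,15: 01100101110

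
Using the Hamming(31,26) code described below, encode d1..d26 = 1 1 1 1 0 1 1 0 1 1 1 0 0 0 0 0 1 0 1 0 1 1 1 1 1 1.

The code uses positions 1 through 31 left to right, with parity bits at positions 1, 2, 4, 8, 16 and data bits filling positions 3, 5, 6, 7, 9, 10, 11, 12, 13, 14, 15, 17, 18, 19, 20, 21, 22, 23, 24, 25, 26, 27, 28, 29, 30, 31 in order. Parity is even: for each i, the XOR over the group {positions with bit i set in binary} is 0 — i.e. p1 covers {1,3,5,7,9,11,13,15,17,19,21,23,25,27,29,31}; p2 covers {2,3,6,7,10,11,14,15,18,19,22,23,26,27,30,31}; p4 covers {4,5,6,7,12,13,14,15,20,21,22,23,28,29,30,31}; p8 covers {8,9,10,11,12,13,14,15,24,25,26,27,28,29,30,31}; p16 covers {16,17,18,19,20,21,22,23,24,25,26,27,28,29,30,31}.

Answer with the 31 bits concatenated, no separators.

1011111001101110000001010111111

Place data at non-parity positions: p1 p2 1 p4 1 1 1 p8 0 1 1 0 1 1 1 p16 0 0 0 0 0 1 0 1 0 1 1 1 1 1 1
p1 (pos 1,3,5,7,9,11,13,15,17,19,21,23,25,27,29,31): XOR of data positions = 1⊕1⊕1⊕0⊕1⊕1⊕1⊕0⊕0⊕0⊕0⊕0⊕1⊕1⊕1 = 1
p2 (pos 2,3,6,7,10,11,14,15,18,19,22,23,26,27,30,31): XOR of data positions = 1⊕1⊕1⊕1⊕1⊕1⊕1⊕0⊕0⊕1⊕0⊕1⊕1⊕1⊕1 = 0
p4 (pos 4,5,6,7,12,13,14,15,20,21,22,23,28,29,30,31): XOR of data positions = 1⊕1⊕1⊕0⊕1⊕1⊕1⊕0⊕0⊕1⊕0⊕1⊕1⊕1⊕1 = 1
p8 (pos 8,9,10,11,12,13,14,15,24,25,26,27,28,29,30,31): XOR of data positions = 0⊕1⊕1⊕0⊕1⊕1⊕1⊕1⊕0⊕1⊕1⊕1⊕1⊕1⊕1 = 0
p16 (pos 16,17,18,19,20,21,22,23,24,25,26,27,28,29,30,31): XOR of data positions = 0⊕0⊕0⊕0⊕0⊕1⊕0⊕1⊕0⊕1⊕1⊕1⊕1⊕1⊕1 = 0
Codeword: 1011111001101110000001010111111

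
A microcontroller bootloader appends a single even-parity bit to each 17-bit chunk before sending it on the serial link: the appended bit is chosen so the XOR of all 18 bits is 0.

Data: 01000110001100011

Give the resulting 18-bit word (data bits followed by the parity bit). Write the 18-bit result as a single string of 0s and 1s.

XOR of the 17 data bits: 0⊕1⊕0⊕0⊕0⊕1⊕1⊕0⊕0⊕0⊕1⊕1⊕0⊕0⊕0⊕1⊕1 = 1
Parity bit = 1 (so all 18 bits XOR to 0).

010001100011000111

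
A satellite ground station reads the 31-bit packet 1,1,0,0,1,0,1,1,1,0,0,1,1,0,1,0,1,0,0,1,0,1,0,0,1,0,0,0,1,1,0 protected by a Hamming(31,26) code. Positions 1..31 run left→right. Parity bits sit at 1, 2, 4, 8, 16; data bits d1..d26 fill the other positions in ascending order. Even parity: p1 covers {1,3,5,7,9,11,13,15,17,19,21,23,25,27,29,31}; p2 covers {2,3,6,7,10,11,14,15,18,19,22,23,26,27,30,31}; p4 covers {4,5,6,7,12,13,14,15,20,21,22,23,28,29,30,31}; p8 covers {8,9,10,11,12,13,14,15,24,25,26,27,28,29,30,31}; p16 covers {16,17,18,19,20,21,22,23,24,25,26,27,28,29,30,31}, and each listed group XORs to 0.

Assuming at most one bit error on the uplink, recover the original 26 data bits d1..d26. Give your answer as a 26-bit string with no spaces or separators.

s1 (pos 1,3,5,7,9,11,13,15,17,19,21,23,25,27,29,31): 1⊕0⊕1⊕1⊕1⊕0⊕1⊕1⊕1⊕0⊕0⊕0⊕1⊕0⊕1⊕0 = 1
s2 (pos 2,3,6,7,10,11,14,15,18,19,22,23,26,27,30,31): 1⊕0⊕0⊕1⊕0⊕0⊕0⊕1⊕0⊕0⊕1⊕0⊕0⊕0⊕1⊕0 = 1
s4 (pos 4,5,6,7,12,13,14,15,20,21,22,23,28,29,30,31): 0⊕1⊕0⊕1⊕1⊕1⊕0⊕1⊕1⊕0⊕1⊕0⊕0⊕1⊕1⊕0 = 1
s8 (pos 8,9,10,11,12,13,14,15,24,25,26,27,28,29,30,31): 1⊕1⊕0⊕0⊕1⊕1⊕0⊕1⊕0⊕1⊕0⊕0⊕0⊕1⊕1⊕0 = 0
s16 (pos 16,17,18,19,20,21,22,23,24,25,26,27,28,29,30,31): 0⊕1⊕0⊕0⊕1⊕0⊕1⊕0⊕0⊕1⊕0⊕0⊕0⊕1⊕1⊕0 = 0
Syndrome s16…s1 = 00111 → error at position 7.
Flip position 7: 1100101110011010100101001000110 → 1100100110011010100101001000110
Read data bits from positions 3,5,6,7,9,10,11,12,13,14,15,17,18,19,20,21,22,23,24,25,26,27,28,29,30,31: 01001001101100101001000110

01001001101100101001000110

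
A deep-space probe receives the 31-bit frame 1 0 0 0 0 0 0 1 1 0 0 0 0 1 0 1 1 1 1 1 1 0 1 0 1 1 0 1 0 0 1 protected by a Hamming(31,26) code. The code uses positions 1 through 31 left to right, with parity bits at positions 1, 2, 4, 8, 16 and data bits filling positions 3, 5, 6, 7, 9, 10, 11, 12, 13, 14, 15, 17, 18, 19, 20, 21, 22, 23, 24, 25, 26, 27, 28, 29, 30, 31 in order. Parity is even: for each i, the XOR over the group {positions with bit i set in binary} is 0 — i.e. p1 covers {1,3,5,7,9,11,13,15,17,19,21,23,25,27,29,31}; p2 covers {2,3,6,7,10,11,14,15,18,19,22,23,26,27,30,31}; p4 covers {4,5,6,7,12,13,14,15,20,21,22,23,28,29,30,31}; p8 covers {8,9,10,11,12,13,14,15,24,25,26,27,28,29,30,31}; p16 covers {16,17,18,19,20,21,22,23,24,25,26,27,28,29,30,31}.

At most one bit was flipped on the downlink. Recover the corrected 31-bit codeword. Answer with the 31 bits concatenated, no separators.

s1 (pos 1,3,5,7,9,11,13,15,17,19,21,23,25,27,29,31): 1⊕0⊕0⊕0⊕1⊕0⊕0⊕0⊕1⊕1⊕1⊕1⊕1⊕0⊕0⊕1 = 0
s2 (pos 2,3,6,7,10,11,14,15,18,19,22,23,26,27,30,31): 0⊕0⊕0⊕0⊕0⊕0⊕1⊕0⊕1⊕1⊕0⊕1⊕1⊕0⊕0⊕1 = 0
s4 (pos 4,5,6,7,12,13,14,15,20,21,22,23,28,29,30,31): 0⊕0⊕0⊕0⊕0⊕0⊕1⊕0⊕1⊕1⊕0⊕1⊕1⊕0⊕0⊕1 = 0
s8 (pos 8,9,10,11,12,13,14,15,24,25,26,27,28,29,30,31): 1⊕1⊕0⊕0⊕0⊕0⊕1⊕0⊕0⊕1⊕1⊕0⊕1⊕0⊕0⊕1 = 1
s16 (pos 16,17,18,19,20,21,22,23,24,25,26,27,28,29,30,31): 1⊕1⊕1⊕1⊕1⊕1⊕0⊕1⊕0⊕1⊕1⊕0⊕1⊕0⊕0⊕1 = 1
Syndrome s16…s1 = 11000 → error at position 24.
Flip position 24: 1000000110000101111110101101001 → 1000000110000101111110111101001

1000000110000101111110111101001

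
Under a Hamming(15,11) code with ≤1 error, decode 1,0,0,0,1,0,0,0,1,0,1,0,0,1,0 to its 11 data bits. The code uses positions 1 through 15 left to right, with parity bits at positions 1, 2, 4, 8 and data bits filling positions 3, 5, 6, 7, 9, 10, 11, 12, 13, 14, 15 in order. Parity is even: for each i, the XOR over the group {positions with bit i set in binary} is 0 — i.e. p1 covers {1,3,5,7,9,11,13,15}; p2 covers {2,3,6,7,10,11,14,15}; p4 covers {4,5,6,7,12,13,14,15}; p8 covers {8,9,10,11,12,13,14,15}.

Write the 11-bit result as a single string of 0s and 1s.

01001010010

s1 (pos 1,3,5,7,9,11,13,15): 1⊕0⊕1⊕0⊕1⊕1⊕0⊕0 = 0
s2 (pos 2,3,6,7,10,11,14,15): 0⊕0⊕0⊕0⊕0⊕1⊕1⊕0 = 0
s4 (pos 4,5,6,7,12,13,14,15): 0⊕1⊕0⊕0⊕0⊕0⊕1⊕0 = 0
s8 (pos 8,9,10,11,12,13,14,15): 0⊕1⊕0⊕1⊕0⊕0⊕1⊕0 = 1
Syndrome s8…s1 = 1000 → error at position 8.
Flip position 8: 100010001010010 → 100010011010010
Read data bits from positions 3,5,6,7,9,10,11,12,13,14,15: 01001010010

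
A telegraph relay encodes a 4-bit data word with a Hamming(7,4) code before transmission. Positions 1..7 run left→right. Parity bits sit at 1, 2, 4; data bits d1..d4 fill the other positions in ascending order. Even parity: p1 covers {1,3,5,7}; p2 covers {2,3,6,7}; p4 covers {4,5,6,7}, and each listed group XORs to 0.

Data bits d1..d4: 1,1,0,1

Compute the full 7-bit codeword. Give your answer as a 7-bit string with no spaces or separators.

1010101

Place data at non-parity positions: p1 p2 1 p4 1 0 1
p1 (pos 1,3,5,7): XOR of data positions = 1⊕1⊕1 = 1
p2 (pos 2,3,6,7): XOR of data positions = 1⊕0⊕1 = 0
p4 (pos 4,5,6,7): XOR of data positions = 1⊕0⊕1 = 0
Codeword: 1010101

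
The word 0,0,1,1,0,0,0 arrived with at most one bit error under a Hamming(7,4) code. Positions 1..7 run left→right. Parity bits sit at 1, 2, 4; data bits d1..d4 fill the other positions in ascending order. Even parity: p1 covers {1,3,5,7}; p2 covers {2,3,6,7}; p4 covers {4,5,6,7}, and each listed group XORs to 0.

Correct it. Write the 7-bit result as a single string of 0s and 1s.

0011001

s1 (pos 1,3,5,7): 0⊕1⊕0⊕0 = 1
s2 (pos 2,3,6,7): 0⊕1⊕0⊕0 = 1
s4 (pos 4,5,6,7): 1⊕0⊕0⊕0 = 1
Syndrome s4…s1 = 111 → error at position 7.
Flip position 7: 0011000 → 0011001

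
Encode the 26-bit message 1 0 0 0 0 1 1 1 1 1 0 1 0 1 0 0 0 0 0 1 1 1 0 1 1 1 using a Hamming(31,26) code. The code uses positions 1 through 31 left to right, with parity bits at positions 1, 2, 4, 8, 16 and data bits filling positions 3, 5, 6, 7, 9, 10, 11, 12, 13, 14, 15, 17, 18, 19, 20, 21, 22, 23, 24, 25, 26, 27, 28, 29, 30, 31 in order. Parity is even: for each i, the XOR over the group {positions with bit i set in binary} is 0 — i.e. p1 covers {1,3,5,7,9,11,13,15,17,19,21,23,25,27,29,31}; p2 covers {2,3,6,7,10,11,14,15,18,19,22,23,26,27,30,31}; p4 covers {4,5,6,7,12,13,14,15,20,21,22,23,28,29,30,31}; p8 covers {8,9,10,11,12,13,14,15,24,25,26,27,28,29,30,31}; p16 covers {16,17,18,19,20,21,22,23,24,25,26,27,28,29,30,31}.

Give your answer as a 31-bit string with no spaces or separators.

Place data at non-parity positions: p1 p2 1 p4 0 0 0 p8 0 1 1 1 1 1 0 p16 1 0 1 0 0 0 0 0 1 1 1 0 1 1 1
p1 (pos 1,3,5,7,9,11,13,15,17,19,21,23,25,27,29,31): XOR of data positions = 1⊕0⊕0⊕0⊕1⊕1⊕0⊕1⊕1⊕0⊕0⊕1⊕1⊕1⊕1 = 1
p2 (pos 2,3,6,7,10,11,14,15,18,19,22,23,26,27,30,31): XOR of data positions = 1⊕0⊕0⊕1⊕1⊕1⊕0⊕0⊕1⊕0⊕0⊕1⊕1⊕1⊕1 = 1
p4 (pos 4,5,6,7,12,13,14,15,20,21,22,23,28,29,30,31): XOR of data positions = 0⊕0⊕0⊕1⊕1⊕1⊕0⊕0⊕0⊕0⊕0⊕0⊕1⊕1⊕1 = 0
p8 (pos 8,9,10,11,12,13,14,15,24,25,26,27,28,29,30,31): XOR of data positions = 0⊕1⊕1⊕1⊕1⊕1⊕0⊕0⊕1⊕1⊕1⊕0⊕1⊕1⊕1 = 1
p16 (pos 16,17,18,19,20,21,22,23,24,25,26,27,28,29,30,31): XOR of data positions = 1⊕0⊕1⊕0⊕0⊕0⊕0⊕0⊕1⊕1⊕1⊕0⊕1⊕1⊕1 = 0
Codeword: 1110000101111100101000001110111

1110000101111100101000001110111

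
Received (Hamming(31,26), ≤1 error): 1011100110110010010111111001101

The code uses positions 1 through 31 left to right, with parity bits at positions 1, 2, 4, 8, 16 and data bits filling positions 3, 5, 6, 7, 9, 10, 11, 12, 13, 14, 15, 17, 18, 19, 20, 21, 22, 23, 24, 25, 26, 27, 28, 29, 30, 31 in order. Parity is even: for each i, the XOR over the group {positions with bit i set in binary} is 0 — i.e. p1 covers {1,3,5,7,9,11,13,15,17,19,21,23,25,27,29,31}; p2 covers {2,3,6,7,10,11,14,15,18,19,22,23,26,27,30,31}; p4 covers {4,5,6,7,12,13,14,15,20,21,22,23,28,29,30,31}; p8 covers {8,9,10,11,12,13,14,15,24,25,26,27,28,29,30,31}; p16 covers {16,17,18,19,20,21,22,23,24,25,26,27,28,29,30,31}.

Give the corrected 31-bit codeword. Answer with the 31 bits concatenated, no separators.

1011101110110010010111111001101

s1 (pos 1,3,5,7,9,11,13,15,17,19,21,23,25,27,29,31): 1⊕1⊕1⊕0⊕1⊕1⊕0⊕1⊕0⊕0⊕1⊕1⊕1⊕0⊕1⊕1 = 1
s2 (pos 2,3,6,7,10,11,14,15,18,19,22,23,26,27,30,31): 0⊕1⊕0⊕0⊕0⊕1⊕0⊕1⊕1⊕0⊕1⊕1⊕0⊕0⊕0⊕1 = 1
s4 (pos 4,5,6,7,12,13,14,15,20,21,22,23,28,29,30,31): 1⊕1⊕0⊕0⊕1⊕0⊕0⊕1⊕1⊕1⊕1⊕1⊕1⊕1⊕0⊕1 = 1
s8 (pos 8,9,10,11,12,13,14,15,24,25,26,27,28,29,30,31): 1⊕1⊕0⊕1⊕1⊕0⊕0⊕1⊕1⊕1⊕0⊕0⊕1⊕1⊕0⊕1 = 0
s16 (pos 16,17,18,19,20,21,22,23,24,25,26,27,28,29,30,31): 0⊕0⊕1⊕0⊕1⊕1⊕1⊕1⊕1⊕1⊕0⊕0⊕1⊕1⊕0⊕1 = 0
Syndrome s16…s1 = 00111 → error at position 7.
Flip position 7: 1011100110110010010111111001101 → 1011101110110010010111111001101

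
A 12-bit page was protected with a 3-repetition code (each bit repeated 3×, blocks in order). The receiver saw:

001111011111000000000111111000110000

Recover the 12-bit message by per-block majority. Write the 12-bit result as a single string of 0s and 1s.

Block 1 (001): 1 one → 0
Block 2 (111): 3 ones → 1
Block 3 (011): 2 ones → 1
Block 4 (111): 3 ones → 1
Block 5 (000): 0 ones → 0
Block 6 (000): 0 ones → 0
Block 7 (000): 0 ones → 0
Block 8 (111): 3 ones → 1
Block 9 (111): 3 ones → 1
Block 10 (000): 0 ones → 0
Block 11 (110): 2 ones → 1
Block 12 (000): 0 ones → 0

011100011010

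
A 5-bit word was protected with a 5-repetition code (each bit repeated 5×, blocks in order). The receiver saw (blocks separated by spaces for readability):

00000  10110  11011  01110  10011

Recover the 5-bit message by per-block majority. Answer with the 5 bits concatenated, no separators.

01111

Block 1 (00000): 0 ones → 0
Block 2 (10110): 3 ones → 1
Block 3 (11011): 4 ones → 1
Block 4 (01110): 3 ones → 1
Block 5 (10011): 3 ones → 1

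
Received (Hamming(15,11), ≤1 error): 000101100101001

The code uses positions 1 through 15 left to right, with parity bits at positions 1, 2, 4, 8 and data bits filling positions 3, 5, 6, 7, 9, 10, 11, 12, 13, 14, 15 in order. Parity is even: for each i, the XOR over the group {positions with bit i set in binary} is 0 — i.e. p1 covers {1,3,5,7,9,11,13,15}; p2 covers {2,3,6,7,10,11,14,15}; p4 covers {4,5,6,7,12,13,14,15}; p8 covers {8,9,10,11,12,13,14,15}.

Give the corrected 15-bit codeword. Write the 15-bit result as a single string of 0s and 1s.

s1 (pos 1,3,5,7,9,11,13,15): 0⊕0⊕0⊕1⊕0⊕0⊕0⊕1 = 0
s2 (pos 2,3,6,7,10,11,14,15): 0⊕0⊕1⊕1⊕1⊕0⊕0⊕1 = 0
s4 (pos 4,5,6,7,12,13,14,15): 1⊕0⊕1⊕1⊕1⊕0⊕0⊕1 = 1
s8 (pos 8,9,10,11,12,13,14,15): 0⊕0⊕1⊕0⊕1⊕0⊕0⊕1 = 1
Syndrome s8…s1 = 1100 → error at position 12.
Flip position 12: 000101100101001 → 000101100100001

000101100100001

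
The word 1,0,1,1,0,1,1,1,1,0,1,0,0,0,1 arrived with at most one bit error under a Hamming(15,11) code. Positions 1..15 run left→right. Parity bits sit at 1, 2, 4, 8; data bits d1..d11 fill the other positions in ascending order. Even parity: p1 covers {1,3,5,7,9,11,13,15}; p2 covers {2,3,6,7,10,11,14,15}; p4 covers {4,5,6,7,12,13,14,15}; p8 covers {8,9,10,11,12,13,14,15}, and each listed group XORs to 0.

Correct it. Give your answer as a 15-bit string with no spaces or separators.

s1 (pos 1,3,5,7,9,11,13,15): 1⊕1⊕0⊕1⊕1⊕1⊕0⊕1 = 0
s2 (pos 2,3,6,7,10,11,14,15): 0⊕1⊕1⊕1⊕0⊕1⊕0⊕1 = 1
s4 (pos 4,5,6,7,12,13,14,15): 1⊕0⊕1⊕1⊕0⊕0⊕0⊕1 = 0
s8 (pos 8,9,10,11,12,13,14,15): 1⊕1⊕0⊕1⊕0⊕0⊕0⊕1 = 0
Syndrome s8…s1 = 0010 → error at position 2.
Flip position 2: 101101111010001 → 111101111010001

111101111010001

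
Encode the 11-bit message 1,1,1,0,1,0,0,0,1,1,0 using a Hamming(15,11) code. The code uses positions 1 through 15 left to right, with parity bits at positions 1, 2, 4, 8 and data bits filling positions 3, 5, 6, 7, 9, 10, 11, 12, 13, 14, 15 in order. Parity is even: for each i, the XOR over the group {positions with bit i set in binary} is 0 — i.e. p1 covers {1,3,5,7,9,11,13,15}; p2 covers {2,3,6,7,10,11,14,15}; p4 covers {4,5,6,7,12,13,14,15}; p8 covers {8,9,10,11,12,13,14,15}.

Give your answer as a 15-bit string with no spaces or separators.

011011011000110

Place data at non-parity positions: p1 p2 1 p4 1 1 0 p8 1 0 0 0 1 1 0
p1 (pos 1,3,5,7,9,11,13,15): XOR of data positions = 1⊕1⊕0⊕1⊕0⊕1⊕0 = 0
p2 (pos 2,3,6,7,10,11,14,15): XOR of data positions = 1⊕1⊕0⊕0⊕0⊕1⊕0 = 1
p4 (pos 4,5,6,7,12,13,14,15): XOR of data positions = 1⊕1⊕0⊕0⊕1⊕1⊕0 = 0
p8 (pos 8,9,10,11,12,13,14,15): XOR of data positions = 1⊕0⊕0⊕0⊕1⊕1⊕0 = 1
Codeword: 011011011000110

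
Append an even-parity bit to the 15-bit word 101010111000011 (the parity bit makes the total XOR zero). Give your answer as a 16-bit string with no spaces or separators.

1010101110000110

XOR of the 15 data bits: 1⊕0⊕1⊕0⊕1⊕0⊕1⊕1⊕1⊕0⊕0⊕0⊕0⊕1⊕1 = 0
Parity bit = 0 (so all 16 bits XOR to 0).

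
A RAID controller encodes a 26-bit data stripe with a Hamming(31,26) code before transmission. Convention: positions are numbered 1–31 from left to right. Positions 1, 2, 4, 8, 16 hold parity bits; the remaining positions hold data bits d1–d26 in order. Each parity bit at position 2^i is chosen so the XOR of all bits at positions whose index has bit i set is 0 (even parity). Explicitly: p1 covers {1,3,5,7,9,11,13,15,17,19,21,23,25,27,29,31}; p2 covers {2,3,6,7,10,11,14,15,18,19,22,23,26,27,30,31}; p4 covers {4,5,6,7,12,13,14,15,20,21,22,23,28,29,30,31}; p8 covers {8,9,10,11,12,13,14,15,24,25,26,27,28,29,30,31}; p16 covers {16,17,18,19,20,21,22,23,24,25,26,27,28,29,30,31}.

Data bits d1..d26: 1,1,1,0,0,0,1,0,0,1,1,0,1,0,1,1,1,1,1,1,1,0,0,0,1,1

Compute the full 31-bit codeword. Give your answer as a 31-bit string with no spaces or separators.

0110110000100110010111111100011

Place data at non-parity positions: p1 p2 1 p4 1 1 0 p8 0 0 1 0 0 1 1 p16 0 1 0 1 1 1 1 1 1 1 0 0 0 1 1
p1 (pos 1,3,5,7,9,11,13,15,17,19,21,23,25,27,29,31): XOR of data positions = 1⊕1⊕0⊕0⊕1⊕0⊕1⊕0⊕0⊕1⊕1⊕1⊕0⊕0⊕1 = 0
p2 (pos 2,3,6,7,10,11,14,15,18,19,22,23,26,27,30,31): XOR of data positions = 1⊕1⊕0⊕0⊕1⊕1⊕1⊕1⊕0⊕1⊕1⊕1⊕0⊕1⊕1 = 1
p4 (pos 4,5,6,7,12,13,14,15,20,21,22,23,28,29,30,31): XOR of data positions = 1⊕1⊕0⊕0⊕0⊕1⊕1⊕1⊕1⊕1⊕1⊕0⊕0⊕1⊕1 = 0
p8 (pos 8,9,10,11,12,13,14,15,24,25,26,27,28,29,30,31): XOR of data positions = 0⊕0⊕1⊕0⊕0⊕1⊕1⊕1⊕1⊕1⊕0⊕0⊕0⊕1⊕1 = 0
p16 (pos 16,17,18,19,20,21,22,23,24,25,26,27,28,29,30,31): XOR of data positions = 0⊕1⊕0⊕1⊕1⊕1⊕1⊕1⊕1⊕1⊕0⊕0⊕0⊕1⊕1 = 0
Codeword: 0110110000100110010111111100011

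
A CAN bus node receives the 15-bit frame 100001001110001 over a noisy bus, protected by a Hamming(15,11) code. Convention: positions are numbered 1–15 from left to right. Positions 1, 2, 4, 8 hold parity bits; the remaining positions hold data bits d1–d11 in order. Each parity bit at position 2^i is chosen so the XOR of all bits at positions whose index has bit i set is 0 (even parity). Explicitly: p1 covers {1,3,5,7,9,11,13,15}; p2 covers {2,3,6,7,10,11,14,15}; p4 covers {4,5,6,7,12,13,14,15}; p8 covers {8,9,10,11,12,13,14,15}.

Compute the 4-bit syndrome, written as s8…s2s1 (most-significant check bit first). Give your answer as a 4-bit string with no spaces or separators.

s1 (pos 1,3,5,7,9,11,13,15): 1⊕0⊕0⊕0⊕1⊕1⊕0⊕1 = 0
s2 (pos 2,3,6,7,10,11,14,15): 0⊕0⊕1⊕0⊕1⊕1⊕0⊕1 = 0
s4 (pos 4,5,6,7,12,13,14,15): 0⊕0⊕1⊕0⊕0⊕0⊕0⊕1 = 0
s8 (pos 8,9,10,11,12,13,14,15): 0⊕1⊕1⊕1⊕0⊕0⊕0⊕1 = 0
Syndrome s8…s1 = 0000 → no error.

0000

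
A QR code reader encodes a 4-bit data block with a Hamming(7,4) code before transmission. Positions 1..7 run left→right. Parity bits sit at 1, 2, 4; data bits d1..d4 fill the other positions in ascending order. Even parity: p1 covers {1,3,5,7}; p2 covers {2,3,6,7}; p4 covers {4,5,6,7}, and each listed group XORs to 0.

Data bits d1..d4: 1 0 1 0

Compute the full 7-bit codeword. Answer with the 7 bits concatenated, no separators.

Place data at non-parity positions: p1 p2 1 p4 0 1 0
p1 (pos 1,3,5,7): XOR of data positions = 1⊕0⊕0 = 1
p2 (pos 2,3,6,7): XOR of data positions = 1⊕1⊕0 = 0
p4 (pos 4,5,6,7): XOR of data positions = 0⊕1⊕0 = 1
Codeword: 1011010

1011010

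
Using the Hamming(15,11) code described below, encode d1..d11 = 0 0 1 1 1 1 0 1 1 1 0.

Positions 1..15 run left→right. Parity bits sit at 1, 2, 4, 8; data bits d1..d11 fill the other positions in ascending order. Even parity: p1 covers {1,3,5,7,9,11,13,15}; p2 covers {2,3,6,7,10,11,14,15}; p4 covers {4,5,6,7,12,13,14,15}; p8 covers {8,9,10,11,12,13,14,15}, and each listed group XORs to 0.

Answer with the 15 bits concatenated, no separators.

100101111101110

Place data at non-parity positions: p1 p2 0 p4 0 1 1 p8 1 1 0 1 1 1 0
p1 (pos 1,3,5,7,9,11,13,15): XOR of data positions = 0⊕0⊕1⊕1⊕0⊕1⊕0 = 1
p2 (pos 2,3,6,7,10,11,14,15): XOR of data positions = 0⊕1⊕1⊕1⊕0⊕1⊕0 = 0
p4 (pos 4,5,6,7,12,13,14,15): XOR of data positions = 0⊕1⊕1⊕1⊕1⊕1⊕0 = 1
p8 (pos 8,9,10,11,12,13,14,15): XOR of data positions = 1⊕1⊕0⊕1⊕1⊕1⊕0 = 1
Codeword: 100101111101110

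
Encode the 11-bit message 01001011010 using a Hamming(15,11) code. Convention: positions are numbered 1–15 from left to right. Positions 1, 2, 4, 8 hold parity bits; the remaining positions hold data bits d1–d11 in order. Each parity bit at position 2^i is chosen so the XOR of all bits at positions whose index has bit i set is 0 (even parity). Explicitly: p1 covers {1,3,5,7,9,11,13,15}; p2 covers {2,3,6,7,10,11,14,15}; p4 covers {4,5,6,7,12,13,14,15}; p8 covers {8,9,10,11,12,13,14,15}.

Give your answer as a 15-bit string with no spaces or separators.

100110001011010

Place data at non-parity positions: p1 p2 0 p4 1 0 0 p8 1 0 1 1 0 1 0
p1 (pos 1,3,5,7,9,11,13,15): XOR of data positions = 0⊕1⊕0⊕1⊕1⊕0⊕0 = 1
p2 (pos 2,3,6,7,10,11,14,15): XOR of data positions = 0⊕0⊕0⊕0⊕1⊕1⊕0 = 0
p4 (pos 4,5,6,7,12,13,14,15): XOR of data positions = 1⊕0⊕0⊕1⊕0⊕1⊕0 = 1
p8 (pos 8,9,10,11,12,13,14,15): XOR of data positions = 1⊕0⊕1⊕1⊕0⊕1⊕0 = 0
Codeword: 100110001011010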